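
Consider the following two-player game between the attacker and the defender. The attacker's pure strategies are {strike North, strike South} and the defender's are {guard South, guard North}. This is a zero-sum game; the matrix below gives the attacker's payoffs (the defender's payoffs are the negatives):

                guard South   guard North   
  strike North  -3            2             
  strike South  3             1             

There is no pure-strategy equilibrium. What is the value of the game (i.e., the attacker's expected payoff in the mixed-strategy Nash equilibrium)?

v = 9/7

For the attacker to be willing to mix, the attacker must be indifferent between strike North and strike South, which pins down the defender's mix.
  the attacker's expected payoff from strike North: q·(-3) + (1−q)·2 = -5q + 2
  the attacker's expected payoff from strike South: q·3 + (1−q)·1 = 2q + 1
  -5q + 2 = 2q + 1  ⇒  -7q = -1  ⇒  q = 1/7.
The value is the attacker's expected payoff against this mix (using strike North): (1/7)·(-3) + (6/7)·2 = 9/7.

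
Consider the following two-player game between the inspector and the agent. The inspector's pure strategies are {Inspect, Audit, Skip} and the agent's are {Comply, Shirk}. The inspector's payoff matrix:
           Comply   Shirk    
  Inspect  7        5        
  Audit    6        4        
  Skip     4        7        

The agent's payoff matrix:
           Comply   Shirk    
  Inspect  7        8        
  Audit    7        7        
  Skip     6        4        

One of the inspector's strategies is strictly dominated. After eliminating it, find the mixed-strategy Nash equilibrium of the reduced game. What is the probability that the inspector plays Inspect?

The inspector's strategy Audit is strictly dominated by Inspect: 7 > 6 and 5 > 4. Eliminate Audit.
Set the agent's expected payoff from Comply equal to that from Shirk:
  the agent's expected payoff from Comply: p·7 + (1−p)·6 = p + 6
  the agent's expected payoff from Shirk: p·8 + (1−p)·4 = 4p + 4
  p + 6 = 4p + 4  ⇒  -3p = -2  ⇒  p = 2/3.

p = 2/3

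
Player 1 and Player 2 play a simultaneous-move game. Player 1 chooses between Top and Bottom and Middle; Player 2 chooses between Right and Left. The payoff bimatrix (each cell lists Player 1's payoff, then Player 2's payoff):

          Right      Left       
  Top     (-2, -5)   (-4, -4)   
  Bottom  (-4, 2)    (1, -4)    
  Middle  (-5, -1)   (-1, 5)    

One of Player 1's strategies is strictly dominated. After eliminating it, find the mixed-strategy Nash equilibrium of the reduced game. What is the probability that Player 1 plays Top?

Player 1's strategy Middle is strictly dominated by Bottom: -4 > -5 and 1 > -1. Eliminate Middle.
In a mixed equilibrium Player 2 is indifferent between Right and Left; this condition fixes p.
  Player 2's payoff to Right: p·(-5) + (1−p)·2 = -7p + 2
  Player 2's payoff to Left: p·(-4) + (1−p)·(-4) = -4
  -7p + 2 = -4  ⇒  -7p = -6  ⇒  p = 6/7.

p = 6/7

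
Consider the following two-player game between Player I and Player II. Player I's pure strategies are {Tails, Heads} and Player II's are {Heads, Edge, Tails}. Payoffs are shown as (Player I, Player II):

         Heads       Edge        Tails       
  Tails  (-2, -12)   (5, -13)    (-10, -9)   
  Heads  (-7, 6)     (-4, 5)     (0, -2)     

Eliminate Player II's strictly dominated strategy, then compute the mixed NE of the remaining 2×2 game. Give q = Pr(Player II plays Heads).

Player II's strategy Edge is strictly dominated by Heads: -12 > -13 and 6 > 5. Eliminate Edge.
For Player I to be willing to mix, Player I must be indifferent between Tails and Heads, which pins down Player II's mix.
  Player I's expected payoff from Tails: q·(-2) + (1−q)·(-10) = 8q - 10
  Player I's expected payoff from Heads: q·(-7) + (1−q)·0 = -7q
  8q - 10 = -7q  ⇒  15q = 10  ⇒  q = 2/3.

q = 2/3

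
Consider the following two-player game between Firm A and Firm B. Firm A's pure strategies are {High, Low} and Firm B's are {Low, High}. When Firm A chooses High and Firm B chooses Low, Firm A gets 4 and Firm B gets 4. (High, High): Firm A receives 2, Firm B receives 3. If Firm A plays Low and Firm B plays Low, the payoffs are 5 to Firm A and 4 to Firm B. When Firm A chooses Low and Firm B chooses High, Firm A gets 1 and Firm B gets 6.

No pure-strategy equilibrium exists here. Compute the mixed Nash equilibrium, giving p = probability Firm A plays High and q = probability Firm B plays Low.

Firm B's indifference between Low and High determines Firm A's mixing probability p:
  Firm B's payoff from Low: p·4 + (1−p)·4 = 4
  Firm B's payoff from High: p·3 + (1−p)·6 = -3p + 6
  4 = -3p + 6  ⇒  3p = 2  ⇒  p = 2/3.
Firm B's mix must leave Firm A indifferent between High and Low.
  Firm A's payoff from High: q·4 + (1−q)·2 = 2q + 2
  Firm A's payoff from Low: q·5 + (1−q)·1 = 4q + 1
  2q + 2 = 4q + 1  ⇒  -2q = -1  ⇒  q = 1/2.

p = 2/3, q = 1/2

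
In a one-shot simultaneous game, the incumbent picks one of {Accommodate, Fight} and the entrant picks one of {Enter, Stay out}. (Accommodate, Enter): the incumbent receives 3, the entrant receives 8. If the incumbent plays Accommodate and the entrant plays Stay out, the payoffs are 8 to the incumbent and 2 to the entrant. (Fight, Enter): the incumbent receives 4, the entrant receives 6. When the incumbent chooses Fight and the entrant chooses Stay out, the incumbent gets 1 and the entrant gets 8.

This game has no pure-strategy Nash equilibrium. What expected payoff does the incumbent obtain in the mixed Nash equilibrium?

29/8

Set the incumbent's expected payoff from Accommodate equal to that from Fight:
  the incumbent's payoff to Accommodate: q·3 + (1−q)·8 = -5q + 8
  the incumbent's payoff to Fight: q·4 + (1−q)·1 = 3q + 1
  -5q + 8 = 3q + 1  ⇒  -8q = -7  ⇒  q = 7/8.
At equilibrium the incumbent is indifferent across rows, so the incumbent's payoff equals the payoff from Accommodate: (7/8)·3 + (1/8)·8 = 29/8.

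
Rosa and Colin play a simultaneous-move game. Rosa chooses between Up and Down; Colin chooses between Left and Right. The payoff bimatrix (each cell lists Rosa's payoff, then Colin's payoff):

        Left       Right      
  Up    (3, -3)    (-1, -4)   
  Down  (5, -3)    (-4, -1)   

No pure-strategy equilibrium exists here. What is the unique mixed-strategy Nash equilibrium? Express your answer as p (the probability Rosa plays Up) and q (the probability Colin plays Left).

p = 2/3, q = 3/5

For Colin to be willing to mix, Colin must be indifferent between Left and Right, which pins down Rosa's mix.
  Colin's expected payoff from Left: p·(-3) + (1−p)·(-3) = -3
  Colin's expected payoff from Right: p·(-4) + (1−p)·(-1) = -3p - 1
  -3 = -3p - 1  ⇒  3p = 2  ⇒  p = 2/3.
For Rosa to be willing to mix, Rosa must be indifferent between Up and Down, which pins down Colin's mix.
  Rosa's payoff from Up: q·3 + (1−q)·(-1) = 4q - 1
  Rosa's payoff from Down: q·5 + (1−q)·(-4) = 9q - 4
  4q - 1 = 9q - 4  ⇒  -5q = -3  ⇒  q = 3/5.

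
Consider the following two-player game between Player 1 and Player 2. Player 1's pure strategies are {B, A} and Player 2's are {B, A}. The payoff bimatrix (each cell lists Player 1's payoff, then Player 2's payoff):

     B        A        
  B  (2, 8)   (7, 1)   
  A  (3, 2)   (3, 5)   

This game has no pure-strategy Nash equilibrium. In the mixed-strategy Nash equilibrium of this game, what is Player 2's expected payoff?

19/5

For Player 2 to be willing to mix, Player 2 must be indifferent between B and A, which pins down Player 1's mix.
  Player 2's payoff to B: p·8 + (1−p)·2 = 6p + 2
  Player 2's payoff to A: p·1 + (1−p)·5 = -4p + 5
  6p + 2 = -4p + 5  ⇒  10p = 3  ⇒  p = 3/10.
At equilibrium Player 2 is indifferent across columns, so Player 2's payoff equals the payoff from B: (3/10)·8 + (7/10)·2 = 19/5.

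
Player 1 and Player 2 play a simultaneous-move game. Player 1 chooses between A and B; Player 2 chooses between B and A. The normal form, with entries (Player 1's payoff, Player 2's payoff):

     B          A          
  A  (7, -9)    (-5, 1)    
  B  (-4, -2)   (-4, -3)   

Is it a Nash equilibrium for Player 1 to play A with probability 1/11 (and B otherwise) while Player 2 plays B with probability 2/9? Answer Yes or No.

Given Player 2's mix q = 2/9, Player 1's payoff from A is -7/3 but from B is -4. Player 1 strictly prefers A, so Player 1 would not mix.
So the proposed profile is not a Nash equilibrium.

No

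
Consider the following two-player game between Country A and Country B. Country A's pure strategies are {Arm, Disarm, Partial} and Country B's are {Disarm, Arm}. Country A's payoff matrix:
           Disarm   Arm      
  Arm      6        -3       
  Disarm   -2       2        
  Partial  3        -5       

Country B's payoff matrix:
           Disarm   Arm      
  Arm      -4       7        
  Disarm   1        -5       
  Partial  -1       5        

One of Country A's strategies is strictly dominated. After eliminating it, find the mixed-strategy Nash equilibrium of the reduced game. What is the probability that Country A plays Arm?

p = 6/17

Country A's strategy Partial is strictly dominated by Arm: 6 > 3 and -3 > -5. Eliminate Partial.
Set Country B's expected payoff from Disarm equal to that from Arm:
  Country B's payoff to Disarm: p·(-4) + (1−p)·1 = -5p + 1
  Country B's payoff to Arm: p·7 + (1−p)·(-5) = 12p - 5
  -5p + 1 = 12p - 5  ⇒  -17p = -6  ⇒  p = 6/17.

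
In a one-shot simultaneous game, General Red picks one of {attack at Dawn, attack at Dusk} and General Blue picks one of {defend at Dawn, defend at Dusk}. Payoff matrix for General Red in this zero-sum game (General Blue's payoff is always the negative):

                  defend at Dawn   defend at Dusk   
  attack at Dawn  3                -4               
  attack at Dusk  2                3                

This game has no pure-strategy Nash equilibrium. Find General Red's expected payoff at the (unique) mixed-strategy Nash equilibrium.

For General Red to be willing to mix, General Red must be indifferent between attack at Dawn and attack at Dusk, which pins down General Blue's mix.
  General Red's payoff to attack at Dawn: q·3 + (1−q)·(-4) = 7q - 4
  General Red's payoff to attack at Dusk: q·2 + (1−q)·3 = -q + 3
  7q - 4 = -q + 3  ⇒  8q = 7  ⇒  q = 7/8.
At equilibrium General Red is indifferent across rows, so General Red's payoff equals the payoff from attack at Dawn: (7/8)·3 + (1/8)·(-4) = 17/8.

17/8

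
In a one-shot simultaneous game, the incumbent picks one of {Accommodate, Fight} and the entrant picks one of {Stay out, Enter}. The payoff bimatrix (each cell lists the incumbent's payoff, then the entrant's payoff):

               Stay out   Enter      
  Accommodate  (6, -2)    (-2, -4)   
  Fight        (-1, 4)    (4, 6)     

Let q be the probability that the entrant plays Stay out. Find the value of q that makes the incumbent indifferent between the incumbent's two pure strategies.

The entrant's mix must leave the incumbent indifferent between Accommodate and Fight.
  the incumbent's payoff to Accommodate: q·6 + (1−q)·(-2) = 8q - 2
  the incumbent's payoff to Fight: q·(-1) + (1−q)·4 = -5q + 4
  8q - 2 = -5q + 4  ⇒  13q = 6  ⇒  q = 6/13.

q = 6/13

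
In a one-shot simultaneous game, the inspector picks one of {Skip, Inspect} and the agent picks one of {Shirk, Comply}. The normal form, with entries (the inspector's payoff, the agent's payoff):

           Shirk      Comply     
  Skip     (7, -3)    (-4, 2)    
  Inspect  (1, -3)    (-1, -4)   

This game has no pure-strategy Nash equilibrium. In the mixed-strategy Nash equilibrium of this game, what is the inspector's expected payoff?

-1/3

The inspector's indifference between Skip and Inspect determines the agent's mixing probability q:
  the inspector's payoff from Skip: q·7 + (1−q)·(-4) = 11q - 4
  the inspector's payoff from Inspect: q·1 + (1−q)·(-1) = 2q - 1
  11q - 4 = 2q - 1  ⇒  9q = 3  ⇒  q = 1/3.
At equilibrium the inspector is indifferent across rows, so the inspector's payoff equals the payoff from Skip: (1/3)·7 + (2/3)·(-4) = -1/3.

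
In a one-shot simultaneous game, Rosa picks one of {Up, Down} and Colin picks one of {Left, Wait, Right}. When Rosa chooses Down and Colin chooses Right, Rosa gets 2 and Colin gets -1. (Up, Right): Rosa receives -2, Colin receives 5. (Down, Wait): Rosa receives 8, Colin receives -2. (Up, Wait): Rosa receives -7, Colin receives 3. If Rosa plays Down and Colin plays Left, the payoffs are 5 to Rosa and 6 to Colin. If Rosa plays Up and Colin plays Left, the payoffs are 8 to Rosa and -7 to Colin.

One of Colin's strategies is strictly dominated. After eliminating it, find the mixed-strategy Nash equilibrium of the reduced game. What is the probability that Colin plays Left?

Colin's strategy Wait is strictly dominated by Right: 5 > 3 and -1 > -2. Eliminate Wait.
For Rosa to be willing to mix, Rosa must be indifferent between Up and Down, which pins down Colin's mix.
  Rosa's expected payoff from Up: q·8 + (1−q)·(-2) = 10q - 2
  Rosa's expected payoff from Down: q·5 + (1−q)·2 = 3q + 2
  10q - 2 = 3q + 2  ⇒  7q = 4  ⇒  q = 4/7.

q = 4/7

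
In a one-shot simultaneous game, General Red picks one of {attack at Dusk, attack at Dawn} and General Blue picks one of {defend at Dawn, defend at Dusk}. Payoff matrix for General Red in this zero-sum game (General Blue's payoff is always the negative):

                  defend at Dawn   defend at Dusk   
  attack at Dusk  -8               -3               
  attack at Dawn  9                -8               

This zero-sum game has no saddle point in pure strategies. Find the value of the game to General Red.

General Red's indifference between attack at Dusk and attack at Dawn determines General Blue's mixing probability q:
  General Red's payoff to attack at Dusk: q·(-8) + (1−q)·(-3) = -5q - 3
  General Red's payoff to attack at Dawn: q·9 + (1−q)·(-8) = 17q - 8
  -5q - 3 = 17q - 8  ⇒  -22q = -5  ⇒  q = 5/22.
The value is General Red's expected payoff against this mix (using attack at Dusk): (5/22)·(-8) + (17/22)·(-3) = -91/22.

v = -91/22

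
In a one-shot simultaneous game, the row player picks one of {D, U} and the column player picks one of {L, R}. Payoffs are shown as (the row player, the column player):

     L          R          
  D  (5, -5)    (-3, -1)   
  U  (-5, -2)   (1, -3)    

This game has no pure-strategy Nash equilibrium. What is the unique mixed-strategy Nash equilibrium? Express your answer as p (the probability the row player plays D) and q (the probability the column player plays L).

In a mixed equilibrium the column player is indifferent between L and R; this condition fixes p.
  the column player's payoff to L: p·(-5) + (1−p)·(-2) = -3p - 2
  the column player's payoff to R: p·(-1) + (1−p)·(-3) = 2p - 3
  -3p - 2 = 2p - 3  ⇒  -5p = -1  ⇒  p = 1/5.
For the row player to be willing to mix, the row player must be indifferent between D and U, which pins down the column player's mix.
  the row player's payoff from D: q·5 + (1−q)·(-3) = 8q - 3
  the row player's payoff from U: q·(-5) + (1−q)·1 = -6q + 1
  8q - 3 = -6q + 1  ⇒  14q = 4  ⇒  q = 2/7.

p = 1/5, q = 2/7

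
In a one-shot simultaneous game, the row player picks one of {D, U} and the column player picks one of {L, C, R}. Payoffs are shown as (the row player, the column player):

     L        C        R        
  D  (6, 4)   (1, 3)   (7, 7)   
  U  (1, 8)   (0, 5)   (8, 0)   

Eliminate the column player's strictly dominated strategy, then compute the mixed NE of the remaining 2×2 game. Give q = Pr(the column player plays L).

The column player's strategy C is strictly dominated by L: 4 > 3 and 8 > 5. Eliminate C.
The column player's mix must leave the row player indifferent between D and U.
  the row player's payoff to D: q·6 + (1−q)·7 = -q + 7
  the row player's payoff to U: q·1 + (1−q)·8 = -7q + 8
  -q + 7 = -7q + 8  ⇒  6q = 1  ⇒  q = 1/6.

q = 1/6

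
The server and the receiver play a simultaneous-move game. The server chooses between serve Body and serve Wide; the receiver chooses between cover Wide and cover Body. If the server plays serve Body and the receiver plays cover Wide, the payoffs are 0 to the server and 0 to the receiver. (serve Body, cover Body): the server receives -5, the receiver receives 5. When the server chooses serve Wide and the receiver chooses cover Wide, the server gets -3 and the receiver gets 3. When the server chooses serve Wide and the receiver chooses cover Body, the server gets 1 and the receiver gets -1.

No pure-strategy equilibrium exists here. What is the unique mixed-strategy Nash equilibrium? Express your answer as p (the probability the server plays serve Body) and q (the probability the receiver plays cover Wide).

p = 4/9, q = 2/3

The receiver's indifference between cover Wide and cover Body determines the server's mixing probability p:
  the receiver's payoff from cover Wide: p·0 + (1−p)·3 = -3p + 3
  the receiver's payoff from cover Body: p·5 + (1−p)·(-1) = 6p - 1
  -3p + 3 = 6p - 1  ⇒  -9p = -4  ⇒  p = 4/9.
The receiver's mix must leave the server indifferent between serve Body and serve Wide.
  the server's payoff to serve Body: q·0 + (1−q)·(-5) = 5q - 5
  the server's payoff to serve Wide: q·(-3) + (1−q)·1 = -4q + 1
  5q - 5 = -4q + 1  ⇒  9q = 6  ⇒  q = 2/3.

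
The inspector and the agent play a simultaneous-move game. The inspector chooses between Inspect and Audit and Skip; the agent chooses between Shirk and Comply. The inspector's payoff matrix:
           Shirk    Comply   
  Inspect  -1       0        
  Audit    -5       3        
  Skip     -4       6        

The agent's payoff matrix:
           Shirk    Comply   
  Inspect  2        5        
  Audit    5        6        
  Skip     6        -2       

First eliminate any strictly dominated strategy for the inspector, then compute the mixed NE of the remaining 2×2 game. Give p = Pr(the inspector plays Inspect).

p = 8/11

The inspector's strategy Audit is strictly dominated by Skip: -4 > -5 and 6 > 3. Eliminate Audit.
For the agent to be willing to mix, the agent must be indifferent between Shirk and Comply, which pins down the inspector's mix.
  the agent's expected payoff from Shirk: p·2 + (1−p)·6 = -4p + 6
  the agent's expected payoff from Comply: p·5 + (1−p)·(-2) = 7p - 2
  -4p + 6 = 7p - 2  ⇒  -11p = -8  ⇒  p = 8/11.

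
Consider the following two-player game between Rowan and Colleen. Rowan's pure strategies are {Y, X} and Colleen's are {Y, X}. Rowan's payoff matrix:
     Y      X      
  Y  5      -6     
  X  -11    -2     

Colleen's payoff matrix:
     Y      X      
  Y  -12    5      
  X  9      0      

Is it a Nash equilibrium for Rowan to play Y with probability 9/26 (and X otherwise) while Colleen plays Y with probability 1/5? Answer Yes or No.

Check Colleen's indifference given Rowan's mix p = 9/26:
  payoff from Y = 45/26; payoff from X = 45/26 — equal.
Check Rowan's indifference given Colleen's mix q = 1/5:
  payoff from Y = -19/5; payoff from X = -19/5 — equal.
Both players are indifferent, so neither can profitably deviate.

Yes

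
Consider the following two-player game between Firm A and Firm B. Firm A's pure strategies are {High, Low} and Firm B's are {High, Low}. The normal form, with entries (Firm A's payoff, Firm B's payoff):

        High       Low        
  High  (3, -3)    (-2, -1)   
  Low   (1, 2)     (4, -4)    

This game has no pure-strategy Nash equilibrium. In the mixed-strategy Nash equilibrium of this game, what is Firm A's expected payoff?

7/4

For Firm A to be willing to mix, Firm A must be indifferent between High and Low, which pins down Firm B's mix.
  Firm A's expected payoff from High: q·3 + (1−q)·(-2) = 5q - 2
  Firm A's expected payoff from Low: q·1 + (1−q)·4 = -3q + 4
  5q - 2 = -3q + 4  ⇒  8q = 6  ⇒  q = 3/4.
At equilibrium Firm A is indifferent across rows, so Firm A's payoff equals the payoff from High: (3/4)·3 + (1/4)·(-2) = 7/4.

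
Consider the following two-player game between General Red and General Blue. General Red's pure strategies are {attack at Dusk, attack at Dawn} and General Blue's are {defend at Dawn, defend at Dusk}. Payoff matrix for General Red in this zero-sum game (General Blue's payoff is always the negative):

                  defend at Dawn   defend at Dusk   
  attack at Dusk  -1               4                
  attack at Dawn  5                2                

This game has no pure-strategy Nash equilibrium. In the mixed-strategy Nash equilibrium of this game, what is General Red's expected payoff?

11/4

General Red's indifference between attack at Dusk and attack at Dawn determines General Blue's mixing probability q:
  General Red's expected payoff from attack at Dusk: q·(-1) + (1−q)·4 = -5q + 4
  General Red's expected payoff from attack at Dawn: q·5 + (1−q)·2 = 3q + 2
  -5q + 4 = 3q + 2  ⇒  -8q = -2  ⇒  q = 1/4.
At equilibrium General Red is indifferent across rows, so General Red's payoff equals the payoff from attack at Dusk: (1/4)·(-1) + (3/4)·4 = 11/4.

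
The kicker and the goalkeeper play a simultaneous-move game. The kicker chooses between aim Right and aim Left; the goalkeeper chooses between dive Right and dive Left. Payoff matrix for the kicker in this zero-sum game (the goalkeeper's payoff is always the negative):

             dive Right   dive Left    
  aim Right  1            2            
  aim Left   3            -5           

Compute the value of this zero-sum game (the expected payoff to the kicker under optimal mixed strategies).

The kicker's indifference between aim Right and aim Left determines the goalkeeper's mixing probability q:
  the kicker's payoff from aim Right: q·1 + (1−q)·2 = -q + 2
  the kicker's payoff from aim Left: q·3 + (1−q)·(-5) = 8q - 5
  -q + 2 = 8q - 5  ⇒  -9q = -7  ⇒  q = 7/9.
The value is the kicker's expected payoff against this mix (using aim Right): (7/9)·1 + (2/9)·2 = 11/9.

v = 11/9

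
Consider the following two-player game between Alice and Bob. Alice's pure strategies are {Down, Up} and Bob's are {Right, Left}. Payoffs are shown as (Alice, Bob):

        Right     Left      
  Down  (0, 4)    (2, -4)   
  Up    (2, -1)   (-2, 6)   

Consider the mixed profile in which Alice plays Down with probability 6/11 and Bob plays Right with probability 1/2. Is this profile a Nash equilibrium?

Given Alice's mix p = 6/11, Bob's payoff from Right is 19/11 but from Left is 6/11. Bob strictly prefers Right, so Bob would not mix.
So the proposed profile is not a Nash equilibrium.

No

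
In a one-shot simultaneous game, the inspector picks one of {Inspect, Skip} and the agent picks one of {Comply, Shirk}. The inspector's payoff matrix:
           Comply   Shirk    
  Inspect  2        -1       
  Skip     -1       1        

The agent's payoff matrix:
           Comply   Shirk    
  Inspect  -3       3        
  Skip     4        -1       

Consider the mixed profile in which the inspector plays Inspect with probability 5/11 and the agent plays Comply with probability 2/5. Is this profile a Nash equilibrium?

Yes

Check the agent's indifference given the inspector's mix p = 5/11:
  payoff from Comply = 9/11; payoff from Shirk = 9/11 — equal.
Check the inspector's indifference given the agent's mix q = 2/5:
  payoff from Inspect = 1/5; payoff from Skip = 1/5 — equal.
Both players are indifferent, so neither can profitably deviate.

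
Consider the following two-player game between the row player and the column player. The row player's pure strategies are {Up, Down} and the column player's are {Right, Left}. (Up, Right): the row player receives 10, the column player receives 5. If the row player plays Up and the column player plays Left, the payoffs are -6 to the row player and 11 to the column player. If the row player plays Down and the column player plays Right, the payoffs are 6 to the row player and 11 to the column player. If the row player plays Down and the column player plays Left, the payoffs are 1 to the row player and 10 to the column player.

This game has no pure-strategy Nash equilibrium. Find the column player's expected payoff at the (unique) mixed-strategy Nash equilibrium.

71/7

Set the column player's expected payoff from Right equal to that from Left:
  the column player's payoff to Right: p·5 + (1−p)·11 = -6p + 11
  the column player's payoff to Left: p·11 + (1−p)·10 = p + 10
  -6p + 11 = p + 10  ⇒  -7p = -1  ⇒  p = 1/7.
At equilibrium the column player is indifferent across columns, so the column player's payoff equals the payoff from Right: (1/7)·5 + (6/7)·11 = 71/7.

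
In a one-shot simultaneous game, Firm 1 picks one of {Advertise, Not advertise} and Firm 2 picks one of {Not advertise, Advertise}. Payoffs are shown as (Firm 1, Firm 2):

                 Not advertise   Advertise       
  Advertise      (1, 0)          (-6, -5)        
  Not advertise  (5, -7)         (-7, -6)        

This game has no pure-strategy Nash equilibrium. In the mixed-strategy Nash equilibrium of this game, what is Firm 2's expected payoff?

Firm 1's mix must leave Firm 2 indifferent between Not advertise and Advertise.
  Firm 2's expected payoff from Not advertise: p·0 + (1−p)·(-7) = 7p - 7
  Firm 2's expected payoff from Advertise: p·(-5) + (1−p)·(-6) = p - 6
  7p - 7 = p - 6  ⇒  6p = 1  ⇒  p = 1/6.
At equilibrium Firm 2 is indifferent across columns, so Firm 2's payoff equals the payoff from Not advertise: (1/6)·0 + (5/6)·(-7) = -35/6.

-35/6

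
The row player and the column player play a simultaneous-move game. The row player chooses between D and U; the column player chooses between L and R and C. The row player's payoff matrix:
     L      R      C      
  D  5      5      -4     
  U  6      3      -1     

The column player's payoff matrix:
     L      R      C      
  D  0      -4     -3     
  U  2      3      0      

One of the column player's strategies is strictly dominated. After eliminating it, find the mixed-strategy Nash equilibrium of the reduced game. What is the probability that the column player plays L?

The column player's strategy C is strictly dominated by L: 0 > -3 and 2 > 0. Eliminate C.
Set the row player's expected payoff from D equal to that from U:
  the row player's payoff to D: q·5 + (1−q)·5 = 5
  the row player's payoff to U: q·6 + (1−q)·3 = 3q + 3
  5 = 3q + 3  ⇒  -3q = -2  ⇒  q = 2/3.

q = 2/3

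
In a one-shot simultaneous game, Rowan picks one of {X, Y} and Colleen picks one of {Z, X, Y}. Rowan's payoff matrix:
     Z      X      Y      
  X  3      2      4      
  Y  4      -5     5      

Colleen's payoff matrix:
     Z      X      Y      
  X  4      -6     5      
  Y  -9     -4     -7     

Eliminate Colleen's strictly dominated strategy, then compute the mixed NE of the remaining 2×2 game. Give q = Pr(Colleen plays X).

Colleen's strategy Z is strictly dominated by Y: 5 > 4 and -7 > -9. Eliminate Z.
In a mixed equilibrium Rowan is indifferent between X and Y; this condition fixes q.
  Rowan's expected payoff from X: q·2 + (1−q)·4 = -2q + 4
  Rowan's expected payoff from Y: q·(-5) + (1−q)·5 = -10q + 5
  -2q + 4 = -10q + 5  ⇒  8q = 1  ⇒  q = 1/8.

q = 1/8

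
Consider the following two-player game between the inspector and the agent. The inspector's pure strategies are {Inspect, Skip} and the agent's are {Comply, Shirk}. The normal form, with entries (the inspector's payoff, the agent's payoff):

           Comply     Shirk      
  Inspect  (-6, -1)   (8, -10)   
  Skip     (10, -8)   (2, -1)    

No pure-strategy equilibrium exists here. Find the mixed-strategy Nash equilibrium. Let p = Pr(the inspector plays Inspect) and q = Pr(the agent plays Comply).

p = 7/16, q = 3/11

The agent's indifference between Comply and Shirk determines the inspector's mixing probability p:
  the agent's payoff to Comply: p·(-1) + (1−p)·(-8) = 7p - 8
  the agent's payoff to Shirk: p·(-10) + (1−p)·(-1) = -9p - 1
  7p - 8 = -9p - 1  ⇒  16p = 7  ⇒  p = 7/16.
The agent's mix must leave the inspector indifferent between Inspect and Skip.
  the inspector's payoff from Inspect: q·(-6) + (1−q)·8 = -14q + 8
  the inspector's payoff from Skip: q·10 + (1−q)·2 = 8q + 2
  -14q + 8 = 8q + 2  ⇒  -22q = -6  ⇒  q = 3/11.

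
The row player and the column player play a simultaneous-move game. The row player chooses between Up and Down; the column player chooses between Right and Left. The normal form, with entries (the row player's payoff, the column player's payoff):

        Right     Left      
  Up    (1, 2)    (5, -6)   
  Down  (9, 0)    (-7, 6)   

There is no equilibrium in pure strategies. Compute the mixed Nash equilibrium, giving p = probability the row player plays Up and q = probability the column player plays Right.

p = 3/7, q = 3/5

The row player's mix must leave the column player indifferent between Right and Left.
  the column player's payoff from Right: p·2 + (1−p)·0 = 2p
  the column player's payoff from Left: p·(-6) + (1−p)·6 = -12p + 6
  2p = -12p + 6  ⇒  14p = 6  ⇒  p = 3/7.
In a mixed equilibrium the row player is indifferent between Up and Down; this condition fixes q.
  the row player's expected payoff from Up: q·1 + (1−q)·5 = -4q + 5
  the row player's expected payoff from Down: q·9 + (1−q)·(-7) = 16q - 7
  -4q + 5 = 16q - 7  ⇒  -20q = -12  ⇒  q = 3/5.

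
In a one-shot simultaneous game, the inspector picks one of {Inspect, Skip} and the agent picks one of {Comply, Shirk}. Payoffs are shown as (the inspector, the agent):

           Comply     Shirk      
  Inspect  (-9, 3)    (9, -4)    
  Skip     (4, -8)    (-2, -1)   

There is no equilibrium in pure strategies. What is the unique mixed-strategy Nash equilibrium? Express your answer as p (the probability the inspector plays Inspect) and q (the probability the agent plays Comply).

The agent's indifference between Comply and Shirk determines the inspector's mixing probability p:
  the agent's payoff from Comply: p·3 + (1−p)·(-8) = 11p - 8
  the agent's payoff from Shirk: p·(-4) + (1−p)·(-1) = -3p - 1
  11p - 8 = -3p - 1  ⇒  14p = 7  ⇒  p = 1/2.
Set the inspector's expected payoff from Inspect equal to that from Skip:
  the inspector's expected payoff from Inspect: q·(-9) + (1−q)·9 = -18q + 9
  the inspector's expected payoff from Skip: q·4 + (1−q)·(-2) = 6q - 2
  -18q + 9 = 6q - 2  ⇒  -24q = -11  ⇒  q = 11/24.

p = 1/2, q = 11/24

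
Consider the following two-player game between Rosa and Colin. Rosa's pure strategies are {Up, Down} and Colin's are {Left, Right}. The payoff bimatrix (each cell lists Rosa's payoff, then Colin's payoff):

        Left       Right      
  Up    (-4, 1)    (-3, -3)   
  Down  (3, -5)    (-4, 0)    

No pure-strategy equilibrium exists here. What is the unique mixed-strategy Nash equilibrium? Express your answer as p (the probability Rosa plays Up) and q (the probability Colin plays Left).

In a mixed equilibrium Colin is indifferent between Left and Right; this condition fixes p.
  Colin's payoff from Left: p·1 + (1−p)·(-5) = 6p - 5
  Colin's payoff from Right: p·(-3) + (1−p)·0 = -3p
  6p - 5 = -3p  ⇒  9p = 5  ⇒  p = 5/9.
Colin's mix must leave Rosa indifferent between Up and Down.
  Rosa's payoff from Up: q·(-4) + (1−q)·(-3) = -q - 3
  Rosa's payoff from Down: q·3 + (1−q)·(-4) = 7q - 4
  -q - 3 = 7q - 4  ⇒  -8q = -1  ⇒  q = 1/8.

p = 5/9, q = 1/8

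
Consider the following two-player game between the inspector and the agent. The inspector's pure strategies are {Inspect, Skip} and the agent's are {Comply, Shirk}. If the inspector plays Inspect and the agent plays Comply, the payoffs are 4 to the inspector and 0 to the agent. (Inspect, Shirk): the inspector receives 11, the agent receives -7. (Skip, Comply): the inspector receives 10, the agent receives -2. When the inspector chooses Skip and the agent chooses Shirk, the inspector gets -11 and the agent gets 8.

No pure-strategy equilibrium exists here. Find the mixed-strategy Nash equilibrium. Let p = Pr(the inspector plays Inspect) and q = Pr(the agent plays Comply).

Set the agent's expected payoff from Comply equal to that from Shirk:
  the agent's payoff from Comply: p·0 + (1−p)·(-2) = 2p - 2
  the agent's payoff from Shirk: p·(-7) + (1−p)·8 = -15p + 8
  2p - 2 = -15p + 8  ⇒  17p = 10  ⇒  p = 10/17.
In a mixed equilibrium the inspector is indifferent between Inspect and Skip; this condition fixes q.
  the inspector's payoff from Inspect: q·4 + (1−q)·11 = -7q + 11
  the inspector's payoff from Skip: q·10 + (1−q)·(-11) = 21q - 11
  -7q + 11 = 21q - 11  ⇒  -28q = -22  ⇒  q = 11/14.

p = 10/17, q = 11/14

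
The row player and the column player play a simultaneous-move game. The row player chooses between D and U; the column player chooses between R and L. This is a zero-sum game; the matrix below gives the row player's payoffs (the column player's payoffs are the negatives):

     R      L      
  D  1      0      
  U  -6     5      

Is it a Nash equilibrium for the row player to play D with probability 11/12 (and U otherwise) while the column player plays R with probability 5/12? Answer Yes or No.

Check the column player's indifference given the row player's mix p = 11/12:
  payoff from R = -5/12; payoff from L = -5/12 — equal.
Check the row player's indifference given the column player's mix q = 5/12:
  payoff from D = 5/12; payoff from U = 5/12 — equal.
Both players are indifferent, so neither can profitably deviate.

Yes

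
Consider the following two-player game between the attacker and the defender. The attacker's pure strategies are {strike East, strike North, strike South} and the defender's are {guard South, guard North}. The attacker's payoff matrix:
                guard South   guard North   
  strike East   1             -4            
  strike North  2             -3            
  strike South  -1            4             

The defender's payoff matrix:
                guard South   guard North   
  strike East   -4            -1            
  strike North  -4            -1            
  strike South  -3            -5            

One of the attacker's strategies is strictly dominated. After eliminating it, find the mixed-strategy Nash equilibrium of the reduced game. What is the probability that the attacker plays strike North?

The attacker's strategy strike East is strictly dominated by strike North: 2 > 1 and -3 > -4. Eliminate strike East.
The defender's indifference between guard South and guard North determines the attacker's mixing probability p:
  the defender's expected payoff from guard South: p·(-4) + (1−p)·(-3) = -p - 3
  the defender's expected payoff from guard North: p·(-1) + (1−p)·(-5) = 4p - 5
  -p - 3 = 4p - 5  ⇒  -5p = -2  ⇒  p = 2/5.

p = 2/5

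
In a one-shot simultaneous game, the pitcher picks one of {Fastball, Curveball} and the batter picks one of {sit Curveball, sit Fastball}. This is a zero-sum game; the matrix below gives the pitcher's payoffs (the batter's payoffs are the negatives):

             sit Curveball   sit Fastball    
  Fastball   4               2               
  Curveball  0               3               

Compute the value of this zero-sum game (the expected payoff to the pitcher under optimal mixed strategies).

v = 12/5

Set the pitcher's expected payoff from Fastball equal to that from Curveball:
  the pitcher's expected payoff from Fastball: q·4 + (1−q)·2 = 2q + 2
  the pitcher's expected payoff from Curveball: q·0 + (1−q)·3 = -3q + 3
  2q + 2 = -3q + 3  ⇒  5q = 1  ⇒  q = 1/5.
The value is the pitcher's expected payoff against this mix (using Fastball): (1/5)·4 + (4/5)·2 = 12/5.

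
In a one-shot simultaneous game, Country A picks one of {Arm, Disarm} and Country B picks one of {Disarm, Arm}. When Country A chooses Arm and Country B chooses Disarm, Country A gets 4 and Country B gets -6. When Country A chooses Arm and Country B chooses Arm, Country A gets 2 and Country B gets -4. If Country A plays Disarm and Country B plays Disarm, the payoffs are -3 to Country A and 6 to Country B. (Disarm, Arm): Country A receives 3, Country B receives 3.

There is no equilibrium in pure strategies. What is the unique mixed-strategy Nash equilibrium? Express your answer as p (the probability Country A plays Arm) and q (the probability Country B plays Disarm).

Country B's indifference between Disarm and Arm determines Country A's mixing probability p:
  Country B's payoff from Disarm: p·(-6) + (1−p)·6 = -12p + 6
  Country B's payoff from Arm: p·(-4) + (1−p)·3 = -7p + 3
  -12p + 6 = -7p + 3  ⇒  -5p = -3  ⇒  p = 3/5.
Country B's mix must leave Country A indifferent between Arm and Disarm.
  Country A's payoff to Arm: q·4 + (1−q)·2 = 2q + 2
  Country A's payoff to Disarm: q·(-3) + (1−q)·3 = -6q + 3
  2q + 2 = -6q + 3  ⇒  8q = 1  ⇒  q = 1/8.

p = 3/5, q = 1/8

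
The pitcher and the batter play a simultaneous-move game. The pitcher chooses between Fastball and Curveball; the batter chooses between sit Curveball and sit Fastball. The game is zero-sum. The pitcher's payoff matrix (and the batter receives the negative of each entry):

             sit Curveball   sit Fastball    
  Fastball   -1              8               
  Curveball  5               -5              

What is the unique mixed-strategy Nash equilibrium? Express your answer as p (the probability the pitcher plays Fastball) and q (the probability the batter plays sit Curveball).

The batter's indifference between sit Curveball and sit Fastball determines the pitcher's mixing probability p:
  the batter's payoff from sit Curveball: p·1 + (1−p)·(-5) = 6p - 5
  the batter's payoff from sit Fastball: p·(-8) + (1−p)·5 = -13p + 5
  6p - 5 = -13p + 5  ⇒  19p = 10  ⇒  p = 10/19.
Set the pitcher's expected payoff from Fastball equal to that from Curveball:
  the pitcher's expected payoff from Fastball: q·(-1) + (1−q)·8 = -9q + 8
  the pitcher's expected payoff from Curveball: q·5 + (1−q)·(-5) = 10q - 5
  -9q + 8 = 10q - 5  ⇒  -19q = -13  ⇒  q = 13/19.

p = 10/19, q = 13/19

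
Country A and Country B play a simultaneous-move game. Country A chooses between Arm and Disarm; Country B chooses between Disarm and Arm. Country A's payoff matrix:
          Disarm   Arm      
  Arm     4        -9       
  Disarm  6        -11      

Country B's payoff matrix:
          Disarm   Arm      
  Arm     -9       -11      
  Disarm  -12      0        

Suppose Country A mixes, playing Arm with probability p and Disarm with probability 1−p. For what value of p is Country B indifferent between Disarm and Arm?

p = 6/7

Set Country B's expected payoff from Disarm equal to that from Arm:
  Country B's payoff to Disarm: p·(-9) + (1−p)·(-12) = 3p - 12
  Country B's payoff to Arm: p·(-11) + (1−p)·0 = -11p
  3p - 12 = -11p  ⇒  14p = 12  ⇒  p = 6/7.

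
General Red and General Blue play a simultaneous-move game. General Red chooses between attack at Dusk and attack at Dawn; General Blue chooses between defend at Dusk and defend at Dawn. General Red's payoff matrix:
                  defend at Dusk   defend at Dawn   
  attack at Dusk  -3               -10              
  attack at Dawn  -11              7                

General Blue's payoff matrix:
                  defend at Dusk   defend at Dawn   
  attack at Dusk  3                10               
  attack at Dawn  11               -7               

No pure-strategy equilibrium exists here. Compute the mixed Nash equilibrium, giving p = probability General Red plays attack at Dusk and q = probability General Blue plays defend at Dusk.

p = 18/25, q = 17/25

For General Blue to be willing to mix, General Blue must be indifferent between defend at Dusk and defend at Dawn, which pins down General Red's mix.
  General Blue's payoff to defend at Dusk: p·3 + (1−p)·11 = -8p + 11
  General Blue's payoff to defend at Dawn: p·10 + (1−p)·(-7) = 17p - 7
  -8p + 11 = 17p - 7  ⇒  -25p = -18  ⇒  p = 18/25.
General Red's indifference between attack at Dusk and attack at Dawn determines General Blue's mixing probability q:
  General Red's payoff from attack at Dusk: q·(-3) + (1−q)·(-10) = 7q - 10
  General Red's payoff from attack at Dawn: q·(-11) + (1−q)·7 = -18q + 7
  7q - 10 = -18q + 7  ⇒  25q = 17  ⇒  q = 17/25.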